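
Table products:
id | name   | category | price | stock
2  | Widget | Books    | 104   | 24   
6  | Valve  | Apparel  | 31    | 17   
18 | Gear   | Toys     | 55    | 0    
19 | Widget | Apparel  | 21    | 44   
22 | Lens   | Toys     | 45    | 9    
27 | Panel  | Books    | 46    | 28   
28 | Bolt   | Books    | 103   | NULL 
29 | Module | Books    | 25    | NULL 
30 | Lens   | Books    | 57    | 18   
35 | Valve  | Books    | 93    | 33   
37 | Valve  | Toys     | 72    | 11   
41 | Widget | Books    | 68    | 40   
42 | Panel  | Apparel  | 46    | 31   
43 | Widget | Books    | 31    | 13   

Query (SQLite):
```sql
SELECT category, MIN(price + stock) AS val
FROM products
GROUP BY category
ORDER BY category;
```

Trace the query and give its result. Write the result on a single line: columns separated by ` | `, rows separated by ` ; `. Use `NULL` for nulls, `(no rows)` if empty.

Apparel | 48 ; Books | 44 ; Toys | 54

For each row compute price + stock.
Group by category; take MIN of the expression per group.
  Apparel: ids {6, 19, 42} → MIN(price + stock)=48
  Books: ids {2, 27, 28, 29, 30, 35, 41, 43} → MIN(price + stock)=44
  Toys: ids {18, 22, 37} → MIN(price + stock)=54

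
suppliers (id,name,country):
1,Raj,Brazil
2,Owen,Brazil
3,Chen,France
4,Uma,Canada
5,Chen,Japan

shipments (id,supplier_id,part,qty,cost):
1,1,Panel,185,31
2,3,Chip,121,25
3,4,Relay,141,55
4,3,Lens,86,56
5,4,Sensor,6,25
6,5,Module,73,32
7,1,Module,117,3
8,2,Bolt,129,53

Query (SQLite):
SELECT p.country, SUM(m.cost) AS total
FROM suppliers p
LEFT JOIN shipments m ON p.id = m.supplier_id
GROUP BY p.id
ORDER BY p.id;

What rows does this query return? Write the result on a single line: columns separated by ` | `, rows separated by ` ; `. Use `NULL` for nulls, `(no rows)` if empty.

Brazil | 34 ; Brazil | 53 ; France | 81 ; Canada | 80 ; Japan | 32

LEFT JOIN keeps every suppliers row; unmatched ones get NULL for shipments columns.
Group by suppliers.id and compute SUM(m.cost). SUM over an all-NULL group is NULL.
  1: ids {1, 7} → SUM(m.cost)=34
  2: ids {8} → SUM(m.cost)=53
  3: ids {2, 4} → SUM(m.cost)=81
  4: ids {3, 5} → SUM(m.cost)=80
  5: ids {6} → SUM(m.cost)=32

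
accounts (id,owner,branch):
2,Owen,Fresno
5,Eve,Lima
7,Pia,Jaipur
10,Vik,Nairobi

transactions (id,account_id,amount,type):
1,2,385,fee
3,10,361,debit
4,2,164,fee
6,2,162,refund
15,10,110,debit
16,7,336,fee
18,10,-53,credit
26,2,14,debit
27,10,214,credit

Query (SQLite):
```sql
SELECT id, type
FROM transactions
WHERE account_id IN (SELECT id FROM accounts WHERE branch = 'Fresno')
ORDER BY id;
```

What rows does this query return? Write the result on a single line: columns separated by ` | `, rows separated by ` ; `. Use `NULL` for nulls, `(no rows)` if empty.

Inner query: accounts.id where branch = 'Fresno'.
Outer: keep transactions rows whose account_id is in that set.
Inner query → {2}

1 | fee ; 4 | fee ; 6 | refund ; 26 | debit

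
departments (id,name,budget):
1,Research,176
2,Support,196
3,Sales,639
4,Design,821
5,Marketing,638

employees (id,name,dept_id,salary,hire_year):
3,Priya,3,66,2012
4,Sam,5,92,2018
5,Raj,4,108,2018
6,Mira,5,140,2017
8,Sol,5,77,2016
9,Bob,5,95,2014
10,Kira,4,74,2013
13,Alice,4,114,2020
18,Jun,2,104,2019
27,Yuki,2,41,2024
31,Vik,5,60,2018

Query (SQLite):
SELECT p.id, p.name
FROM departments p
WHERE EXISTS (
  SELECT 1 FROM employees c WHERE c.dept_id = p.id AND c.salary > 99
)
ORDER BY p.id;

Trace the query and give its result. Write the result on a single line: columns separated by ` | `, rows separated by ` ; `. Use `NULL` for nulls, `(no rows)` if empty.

For each departments row, check whether any employees with matching dept_id has salary > 99.
Keep rows where that is true.

2 | Support ; 4 | Design ; 5 | Marketing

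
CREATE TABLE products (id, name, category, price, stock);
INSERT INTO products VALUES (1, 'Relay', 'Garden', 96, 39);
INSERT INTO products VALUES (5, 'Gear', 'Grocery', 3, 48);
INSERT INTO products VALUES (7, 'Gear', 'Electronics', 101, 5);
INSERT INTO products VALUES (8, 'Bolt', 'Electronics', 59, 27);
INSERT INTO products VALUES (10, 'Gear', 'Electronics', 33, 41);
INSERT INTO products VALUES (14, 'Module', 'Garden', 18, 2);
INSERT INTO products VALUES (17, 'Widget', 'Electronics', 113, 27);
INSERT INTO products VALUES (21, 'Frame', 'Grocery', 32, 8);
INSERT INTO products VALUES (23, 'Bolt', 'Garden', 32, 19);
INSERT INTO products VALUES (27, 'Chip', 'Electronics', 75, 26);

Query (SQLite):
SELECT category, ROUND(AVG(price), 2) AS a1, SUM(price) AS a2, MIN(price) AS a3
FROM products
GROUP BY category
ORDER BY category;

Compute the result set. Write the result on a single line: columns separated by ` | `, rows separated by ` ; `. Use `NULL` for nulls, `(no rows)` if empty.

Group products by category.
Per group compute: ROUND(AVG(price), 2), SUM(price), MIN(price).
  Electronics: ids {7, 8, 10, 17, 27} → ROUND(AVG(price), 2)=76.2, SUM(price)=381, MIN(price)=33
  Garden: ids {1, 14, 23} → ROUND(AVG(price), 2)=48.67, SUM(price)=146, MIN(price)=18
  Grocery: ids {5, 21} → ROUND(AVG(price), 2)=17.5, SUM(price)=35, MIN(price)=3

Electronics | 76.2 | 381 | 33 ; Garden | 48.67 | 146 | 18 ; Grocery | 17.5 | 35 | 3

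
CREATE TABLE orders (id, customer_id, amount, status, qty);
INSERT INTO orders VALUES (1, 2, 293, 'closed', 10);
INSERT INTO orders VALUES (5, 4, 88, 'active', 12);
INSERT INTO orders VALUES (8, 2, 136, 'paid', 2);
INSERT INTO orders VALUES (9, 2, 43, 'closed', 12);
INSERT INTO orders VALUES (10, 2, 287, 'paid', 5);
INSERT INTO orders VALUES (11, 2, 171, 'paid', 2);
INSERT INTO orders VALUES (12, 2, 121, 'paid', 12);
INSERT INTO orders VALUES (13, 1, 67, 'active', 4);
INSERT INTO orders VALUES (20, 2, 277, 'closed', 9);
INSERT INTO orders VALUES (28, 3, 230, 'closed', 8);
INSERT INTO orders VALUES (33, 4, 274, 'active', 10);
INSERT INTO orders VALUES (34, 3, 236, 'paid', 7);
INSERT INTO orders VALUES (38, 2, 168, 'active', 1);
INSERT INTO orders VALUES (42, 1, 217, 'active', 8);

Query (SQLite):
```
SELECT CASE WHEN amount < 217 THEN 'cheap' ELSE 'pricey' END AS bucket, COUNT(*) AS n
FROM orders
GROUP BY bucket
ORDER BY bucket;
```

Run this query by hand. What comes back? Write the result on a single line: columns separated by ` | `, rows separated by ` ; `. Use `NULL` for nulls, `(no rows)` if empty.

cheap | 7 ; pricey | 7

Bucket rows by amount < 217 → 'cheap' else 'pricey'; count each bucket.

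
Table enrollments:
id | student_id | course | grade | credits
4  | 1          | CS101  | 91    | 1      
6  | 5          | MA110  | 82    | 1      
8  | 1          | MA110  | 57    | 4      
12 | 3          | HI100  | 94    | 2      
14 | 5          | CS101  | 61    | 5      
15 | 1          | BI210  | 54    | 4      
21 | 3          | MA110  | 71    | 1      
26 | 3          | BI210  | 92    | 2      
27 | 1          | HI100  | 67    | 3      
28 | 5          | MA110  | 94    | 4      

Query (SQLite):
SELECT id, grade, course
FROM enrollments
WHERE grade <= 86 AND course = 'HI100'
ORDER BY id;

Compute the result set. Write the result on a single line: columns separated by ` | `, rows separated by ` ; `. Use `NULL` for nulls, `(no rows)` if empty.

grade <= 86: ids {6, 8, 14, 15, 21, 27}
course = 'HI100': ids {12, 27}
Combine with AND.

27 | 67 | HI100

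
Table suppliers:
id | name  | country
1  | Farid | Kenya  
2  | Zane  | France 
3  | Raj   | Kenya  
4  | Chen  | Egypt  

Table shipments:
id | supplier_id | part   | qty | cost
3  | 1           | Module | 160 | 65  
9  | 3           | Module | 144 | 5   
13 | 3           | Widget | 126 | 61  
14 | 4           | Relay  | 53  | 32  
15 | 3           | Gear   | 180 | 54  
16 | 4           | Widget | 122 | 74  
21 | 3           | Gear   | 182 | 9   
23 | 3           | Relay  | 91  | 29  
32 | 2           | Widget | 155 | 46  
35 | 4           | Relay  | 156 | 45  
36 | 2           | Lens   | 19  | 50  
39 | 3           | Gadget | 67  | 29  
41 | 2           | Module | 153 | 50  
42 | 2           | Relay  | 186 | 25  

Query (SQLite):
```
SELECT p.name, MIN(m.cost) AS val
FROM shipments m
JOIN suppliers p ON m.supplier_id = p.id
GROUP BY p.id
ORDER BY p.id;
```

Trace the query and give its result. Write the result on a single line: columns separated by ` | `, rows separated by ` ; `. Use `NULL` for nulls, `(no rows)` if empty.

Farid | 65 ; Zane | 25 ; Raj | 5 ; Chen | 32

Join each shipments row to its suppliers via supplier_id.
Group joined rows by suppliers.id; compute MIN(m.cost) per group.
  1: ids {3} → MIN(m.cost)=65
  2: ids {32, 36, 41, 42} → MIN(m.cost)=25
  3: ids {9, 13, 15, 21, 23, 39} → MIN(m.cost)=5
  4: ids {14, 16, 35} → MIN(m.cost)=32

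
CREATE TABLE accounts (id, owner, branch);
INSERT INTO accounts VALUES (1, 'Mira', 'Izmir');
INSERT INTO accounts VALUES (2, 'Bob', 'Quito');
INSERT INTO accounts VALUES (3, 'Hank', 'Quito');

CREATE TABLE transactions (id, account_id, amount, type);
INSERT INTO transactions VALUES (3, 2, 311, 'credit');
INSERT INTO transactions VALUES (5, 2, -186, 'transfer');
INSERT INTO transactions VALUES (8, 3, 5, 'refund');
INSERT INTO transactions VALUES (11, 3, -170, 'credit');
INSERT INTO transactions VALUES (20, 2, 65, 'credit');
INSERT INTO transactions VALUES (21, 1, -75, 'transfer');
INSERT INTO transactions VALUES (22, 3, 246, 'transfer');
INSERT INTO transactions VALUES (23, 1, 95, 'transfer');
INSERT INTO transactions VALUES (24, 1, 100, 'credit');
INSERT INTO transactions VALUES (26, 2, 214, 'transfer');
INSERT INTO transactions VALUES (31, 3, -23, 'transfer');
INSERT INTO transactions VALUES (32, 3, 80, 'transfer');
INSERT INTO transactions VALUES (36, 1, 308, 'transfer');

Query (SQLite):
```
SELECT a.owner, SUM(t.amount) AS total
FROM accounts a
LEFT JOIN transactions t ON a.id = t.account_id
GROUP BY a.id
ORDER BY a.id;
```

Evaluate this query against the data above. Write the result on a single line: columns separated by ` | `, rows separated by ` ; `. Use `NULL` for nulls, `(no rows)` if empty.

Mira | 428 ; Bob | 404 ; Hank | 138

LEFT JOIN keeps every accounts row; unmatched ones get NULL for transactions columns.
Group by accounts.id and compute SUM(t.amount). SUM over an all-NULL group is NULL.
  1: ids {21, 23, 24, 36} → SUM(t.amount)=428
  2: ids {3, 5, 20, 26} → SUM(t.amount)=404
  3: ids {8, 11, 22, 31, 32} → SUM(t.amount)=138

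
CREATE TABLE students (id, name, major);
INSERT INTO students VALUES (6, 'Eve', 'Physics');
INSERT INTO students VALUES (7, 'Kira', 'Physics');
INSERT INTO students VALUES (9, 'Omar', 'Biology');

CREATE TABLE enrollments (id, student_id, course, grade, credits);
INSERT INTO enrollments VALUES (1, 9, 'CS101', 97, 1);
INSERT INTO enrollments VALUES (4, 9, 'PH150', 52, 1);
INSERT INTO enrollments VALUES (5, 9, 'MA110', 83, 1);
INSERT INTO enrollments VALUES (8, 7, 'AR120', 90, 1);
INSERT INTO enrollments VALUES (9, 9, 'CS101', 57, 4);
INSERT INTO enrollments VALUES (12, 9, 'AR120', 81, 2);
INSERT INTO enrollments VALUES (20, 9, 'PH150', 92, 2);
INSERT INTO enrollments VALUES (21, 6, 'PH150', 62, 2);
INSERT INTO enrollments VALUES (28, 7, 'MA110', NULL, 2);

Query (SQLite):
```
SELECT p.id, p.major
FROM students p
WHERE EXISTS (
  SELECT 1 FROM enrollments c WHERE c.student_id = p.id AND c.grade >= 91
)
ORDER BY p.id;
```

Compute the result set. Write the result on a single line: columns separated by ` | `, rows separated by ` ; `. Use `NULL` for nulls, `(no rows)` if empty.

For each students row, check whether any enrollments with matching student_id has grade >= 91.
Keep rows where that is true.

9 | Biology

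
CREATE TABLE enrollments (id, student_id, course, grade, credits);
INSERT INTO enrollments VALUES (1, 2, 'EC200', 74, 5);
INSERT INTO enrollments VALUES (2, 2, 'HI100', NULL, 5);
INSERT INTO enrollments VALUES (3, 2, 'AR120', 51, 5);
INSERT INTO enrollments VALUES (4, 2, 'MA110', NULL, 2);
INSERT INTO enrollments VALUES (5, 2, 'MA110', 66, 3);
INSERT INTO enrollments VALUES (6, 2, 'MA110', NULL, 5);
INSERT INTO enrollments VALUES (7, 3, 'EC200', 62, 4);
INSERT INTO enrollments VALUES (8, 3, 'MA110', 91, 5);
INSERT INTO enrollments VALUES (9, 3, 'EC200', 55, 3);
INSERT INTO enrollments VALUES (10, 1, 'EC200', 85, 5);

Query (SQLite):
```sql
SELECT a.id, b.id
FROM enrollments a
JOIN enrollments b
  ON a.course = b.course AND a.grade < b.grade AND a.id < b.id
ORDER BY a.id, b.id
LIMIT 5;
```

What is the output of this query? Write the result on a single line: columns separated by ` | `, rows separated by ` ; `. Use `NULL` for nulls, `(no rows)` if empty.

1 | 10 ; 5 | 8 ; 7 | 10 ; 9 | 10

Pairs (a,b) with same course, a.grade < b.grade, a.id < b.id.
course groups: AR120:{3} EC200:{1,7,9,10} HI100:{2} MA110:{4,5,6,8}
Ordered by (a.id, b.id); first 5.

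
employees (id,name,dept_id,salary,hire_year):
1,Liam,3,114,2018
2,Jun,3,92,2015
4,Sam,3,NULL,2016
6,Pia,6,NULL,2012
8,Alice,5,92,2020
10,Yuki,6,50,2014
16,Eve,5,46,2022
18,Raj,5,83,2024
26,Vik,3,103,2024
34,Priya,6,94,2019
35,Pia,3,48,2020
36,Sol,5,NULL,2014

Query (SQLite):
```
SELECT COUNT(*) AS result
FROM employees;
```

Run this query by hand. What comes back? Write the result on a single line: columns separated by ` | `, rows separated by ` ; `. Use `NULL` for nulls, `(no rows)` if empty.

All salary values: [114, 92, NULL, NULL, 92, 50, 46, 83, 103, 94, 48, NULL].
COUNT(*) counts rows → 12.

12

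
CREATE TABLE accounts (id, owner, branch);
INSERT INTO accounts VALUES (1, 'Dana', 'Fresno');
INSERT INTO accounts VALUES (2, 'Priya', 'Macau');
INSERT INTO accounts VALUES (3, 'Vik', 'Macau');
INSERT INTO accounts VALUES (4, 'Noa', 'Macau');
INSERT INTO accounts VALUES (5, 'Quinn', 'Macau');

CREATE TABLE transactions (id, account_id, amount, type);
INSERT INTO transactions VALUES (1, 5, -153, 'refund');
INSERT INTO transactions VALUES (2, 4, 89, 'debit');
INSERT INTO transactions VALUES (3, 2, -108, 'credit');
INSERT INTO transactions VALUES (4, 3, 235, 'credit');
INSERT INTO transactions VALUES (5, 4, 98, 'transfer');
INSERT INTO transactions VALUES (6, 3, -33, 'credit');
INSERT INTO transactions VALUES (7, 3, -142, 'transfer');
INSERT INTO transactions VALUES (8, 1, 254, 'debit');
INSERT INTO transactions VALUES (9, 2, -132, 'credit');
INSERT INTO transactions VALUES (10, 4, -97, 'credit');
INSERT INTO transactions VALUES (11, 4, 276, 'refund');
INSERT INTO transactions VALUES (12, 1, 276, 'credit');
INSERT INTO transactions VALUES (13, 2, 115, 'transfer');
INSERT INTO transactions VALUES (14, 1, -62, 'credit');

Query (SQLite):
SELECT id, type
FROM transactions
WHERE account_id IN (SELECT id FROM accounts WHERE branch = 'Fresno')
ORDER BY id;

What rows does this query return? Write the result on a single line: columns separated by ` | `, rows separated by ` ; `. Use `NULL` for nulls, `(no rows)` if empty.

8 | debit ; 12 | credit ; 14 | credit

Inner query: accounts.id where branch = 'Fresno'.
Outer: keep transactions rows whose account_id is in that set.
Inner query → {1}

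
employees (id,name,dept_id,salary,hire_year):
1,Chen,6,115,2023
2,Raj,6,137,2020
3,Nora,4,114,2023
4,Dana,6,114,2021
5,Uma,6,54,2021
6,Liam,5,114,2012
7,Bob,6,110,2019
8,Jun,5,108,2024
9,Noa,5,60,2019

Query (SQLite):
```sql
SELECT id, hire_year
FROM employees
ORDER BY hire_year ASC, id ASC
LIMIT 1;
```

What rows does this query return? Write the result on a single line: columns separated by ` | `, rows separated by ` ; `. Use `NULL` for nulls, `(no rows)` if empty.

Sort by hire_year asc, tiebreak id asc: (2012, id=6), (2019, id=7), (2019, id=9), (2020, id=2) …. Take first 1.

6 | 2012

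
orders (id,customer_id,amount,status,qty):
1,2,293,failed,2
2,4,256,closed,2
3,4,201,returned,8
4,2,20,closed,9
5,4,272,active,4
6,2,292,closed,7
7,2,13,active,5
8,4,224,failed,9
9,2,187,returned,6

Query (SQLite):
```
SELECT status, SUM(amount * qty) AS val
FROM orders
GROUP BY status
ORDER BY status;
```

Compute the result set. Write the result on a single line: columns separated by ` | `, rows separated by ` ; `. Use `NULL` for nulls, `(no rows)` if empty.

active | 1153 ; closed | 2736 ; failed | 2602 ; returned | 2730

For each row compute amount * qty.
Group by status; take SUM of the expression per group.
  active: ids {5, 7} → SUM(amount * qty)=1153
  closed: ids {2, 4, 6} → SUM(amount * qty)=2736
  failed: ids {1, 8} → SUM(amount * qty)=2602
  returned: ids {3, 9} → SUM(amount * qty)=2730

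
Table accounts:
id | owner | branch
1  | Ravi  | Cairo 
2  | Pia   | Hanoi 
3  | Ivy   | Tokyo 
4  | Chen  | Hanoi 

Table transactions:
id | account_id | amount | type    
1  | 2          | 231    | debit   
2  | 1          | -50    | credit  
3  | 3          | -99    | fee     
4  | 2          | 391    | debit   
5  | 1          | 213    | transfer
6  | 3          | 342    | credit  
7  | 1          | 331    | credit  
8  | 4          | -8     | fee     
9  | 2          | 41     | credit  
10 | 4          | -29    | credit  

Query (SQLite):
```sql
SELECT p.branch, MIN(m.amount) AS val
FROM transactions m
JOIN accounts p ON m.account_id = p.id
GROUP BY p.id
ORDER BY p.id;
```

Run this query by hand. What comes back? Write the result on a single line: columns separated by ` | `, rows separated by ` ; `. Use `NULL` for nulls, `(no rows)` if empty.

Cairo | -50 ; Hanoi | 41 ; Tokyo | -99 ; Hanoi | -29

Join each transactions row to its accounts via account_id.
Group joined rows by accounts.id; compute MIN(m.amount) per group.
  1: ids {2, 5, 7} → MIN(m.amount)=-50
  2: ids {1, 4, 9} → MIN(m.amount)=41
  3: ids {3, 6} → MIN(m.amount)=-99
  4: ids {8, 10} → MIN(m.amount)=-29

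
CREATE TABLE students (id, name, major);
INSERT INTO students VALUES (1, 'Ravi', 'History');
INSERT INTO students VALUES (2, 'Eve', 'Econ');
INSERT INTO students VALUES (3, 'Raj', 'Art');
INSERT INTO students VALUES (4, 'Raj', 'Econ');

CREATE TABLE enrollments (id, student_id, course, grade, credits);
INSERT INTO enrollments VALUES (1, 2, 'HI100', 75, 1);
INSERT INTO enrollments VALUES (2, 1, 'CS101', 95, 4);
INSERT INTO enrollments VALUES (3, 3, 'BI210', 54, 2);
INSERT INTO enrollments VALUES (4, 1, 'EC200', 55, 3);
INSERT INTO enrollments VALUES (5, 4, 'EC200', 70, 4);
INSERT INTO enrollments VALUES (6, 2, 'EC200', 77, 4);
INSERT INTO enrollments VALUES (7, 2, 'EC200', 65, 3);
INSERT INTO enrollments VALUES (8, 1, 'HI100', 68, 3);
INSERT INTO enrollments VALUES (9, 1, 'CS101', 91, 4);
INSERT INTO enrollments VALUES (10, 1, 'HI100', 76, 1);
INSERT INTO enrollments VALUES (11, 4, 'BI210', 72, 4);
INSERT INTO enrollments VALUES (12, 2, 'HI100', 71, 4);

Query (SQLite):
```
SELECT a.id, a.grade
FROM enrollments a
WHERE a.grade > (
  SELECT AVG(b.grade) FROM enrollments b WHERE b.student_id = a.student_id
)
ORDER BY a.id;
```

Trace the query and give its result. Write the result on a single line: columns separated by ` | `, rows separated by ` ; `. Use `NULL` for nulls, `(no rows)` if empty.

1 | 75 ; 2 | 95 ; 6 | 77 ; 9 | 91 ; 11 | 72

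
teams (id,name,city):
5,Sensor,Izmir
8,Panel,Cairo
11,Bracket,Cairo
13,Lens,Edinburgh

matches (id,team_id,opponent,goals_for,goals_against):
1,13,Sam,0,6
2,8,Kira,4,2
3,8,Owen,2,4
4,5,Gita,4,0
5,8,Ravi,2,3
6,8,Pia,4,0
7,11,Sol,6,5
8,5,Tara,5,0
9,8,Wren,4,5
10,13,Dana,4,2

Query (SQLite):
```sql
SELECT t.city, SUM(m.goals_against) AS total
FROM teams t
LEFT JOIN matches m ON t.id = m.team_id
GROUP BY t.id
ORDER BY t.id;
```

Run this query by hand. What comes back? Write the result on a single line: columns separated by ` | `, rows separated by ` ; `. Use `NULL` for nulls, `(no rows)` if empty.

LEFT JOIN keeps every teams row; unmatched ones get NULL for matches columns.
Group by teams.id and compute SUM(m.goals_against). SUM over an all-NULL group is NULL.
  5: ids {4, 8} → SUM(m.goals_against)=0
  8: ids {2, 3, 5, 6, 9} → SUM(m.goals_against)=14
  11: ids {7} → SUM(m.goals_against)=5
  13: ids {1, 10} → SUM(m.goals_against)=8

Izmir | 0 ; Cairo | 14 ; Cairo | 5 ; Edinburgh | 8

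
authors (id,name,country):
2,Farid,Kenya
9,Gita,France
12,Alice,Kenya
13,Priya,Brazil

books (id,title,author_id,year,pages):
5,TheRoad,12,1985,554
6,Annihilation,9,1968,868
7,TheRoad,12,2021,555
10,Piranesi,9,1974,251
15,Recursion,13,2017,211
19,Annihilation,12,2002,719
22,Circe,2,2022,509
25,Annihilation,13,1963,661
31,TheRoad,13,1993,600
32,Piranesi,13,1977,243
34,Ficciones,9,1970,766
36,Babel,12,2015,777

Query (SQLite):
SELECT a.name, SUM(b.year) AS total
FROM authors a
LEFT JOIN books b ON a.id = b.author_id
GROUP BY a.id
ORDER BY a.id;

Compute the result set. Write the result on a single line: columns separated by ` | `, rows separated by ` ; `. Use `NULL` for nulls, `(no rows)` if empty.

LEFT JOIN keeps every authors row; unmatched ones get NULL for books columns.
Group by authors.id and compute SUM(b.year). SUM over an all-NULL group is NULL.
  2: ids {22} → SUM(b.year)=2022
  9: ids {6, 10, 34} → SUM(b.year)=5912
  12: ids {5, 7, 19, 36} → SUM(b.year)=8023
  13: ids {15, 25, 31, 32} → SUM(b.year)=7950

Farid | 2022 ; Gita | 5912 ; Alice | 8023 ; Priya | 7950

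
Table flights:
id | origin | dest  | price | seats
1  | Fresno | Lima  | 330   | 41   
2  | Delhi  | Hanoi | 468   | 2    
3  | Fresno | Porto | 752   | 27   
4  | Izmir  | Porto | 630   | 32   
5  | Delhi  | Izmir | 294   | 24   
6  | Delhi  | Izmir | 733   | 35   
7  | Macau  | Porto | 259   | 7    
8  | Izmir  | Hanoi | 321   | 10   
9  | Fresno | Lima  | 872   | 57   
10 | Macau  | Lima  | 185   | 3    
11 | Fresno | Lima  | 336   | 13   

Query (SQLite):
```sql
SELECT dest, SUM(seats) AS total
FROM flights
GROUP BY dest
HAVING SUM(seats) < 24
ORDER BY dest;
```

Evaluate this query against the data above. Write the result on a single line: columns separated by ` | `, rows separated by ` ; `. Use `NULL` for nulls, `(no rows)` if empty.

Hanoi | 12

Partition flights by dest; compute SUM(seats) within each group.
HAVING: keep groups where SUM(seats) < 24.
  Hanoi: ids {2, 8} → SUM(seats)=12
  Izmir: ids {5, 6} → SUM(seats)=59
  Lima: ids {1, 9, 10, 11} → SUM(seats)=114
  Porto: ids {3, 4, 7} → SUM(seats)=66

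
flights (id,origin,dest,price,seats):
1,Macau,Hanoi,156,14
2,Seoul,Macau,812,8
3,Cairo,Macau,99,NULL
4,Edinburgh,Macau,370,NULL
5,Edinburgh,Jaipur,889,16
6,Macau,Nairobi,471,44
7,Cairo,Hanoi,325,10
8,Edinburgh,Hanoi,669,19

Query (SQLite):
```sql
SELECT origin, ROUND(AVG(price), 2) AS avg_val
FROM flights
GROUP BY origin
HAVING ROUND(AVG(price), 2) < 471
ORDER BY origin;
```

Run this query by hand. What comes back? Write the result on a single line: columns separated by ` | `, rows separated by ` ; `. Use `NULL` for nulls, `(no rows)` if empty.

Partition flights by origin; compute ROUND(AVG(price), 2) within each group.
HAVING: keep groups where ROUND(AVG(price), 2) < 471.
  Cairo: ids {3, 7} → ROUND(AVG(price), 2)=212
  Edinburgh: ids {4, 5, 8} → ROUND(AVG(price), 2)=642.67
  Macau: ids {1, 6} → ROUND(AVG(price), 2)=313.5
  Seoul: ids {2} → ROUND(AVG(price), 2)=812

Cairo | 212 ; Macau | 313.5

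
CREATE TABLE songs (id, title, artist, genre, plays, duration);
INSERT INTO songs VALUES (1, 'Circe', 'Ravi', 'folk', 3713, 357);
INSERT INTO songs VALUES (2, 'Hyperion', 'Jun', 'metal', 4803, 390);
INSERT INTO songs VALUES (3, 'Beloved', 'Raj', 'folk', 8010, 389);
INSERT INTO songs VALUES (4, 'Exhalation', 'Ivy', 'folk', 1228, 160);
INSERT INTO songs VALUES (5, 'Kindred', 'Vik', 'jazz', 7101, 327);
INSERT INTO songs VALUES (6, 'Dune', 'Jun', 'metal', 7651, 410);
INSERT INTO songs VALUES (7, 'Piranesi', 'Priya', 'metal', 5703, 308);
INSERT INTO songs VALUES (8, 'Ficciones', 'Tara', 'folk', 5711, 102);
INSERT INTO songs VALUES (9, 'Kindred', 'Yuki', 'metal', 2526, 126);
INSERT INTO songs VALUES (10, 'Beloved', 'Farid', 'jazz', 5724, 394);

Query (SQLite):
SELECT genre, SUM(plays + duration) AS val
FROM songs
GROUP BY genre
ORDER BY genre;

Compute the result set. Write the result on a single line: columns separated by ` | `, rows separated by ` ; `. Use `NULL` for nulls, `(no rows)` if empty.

For each row compute plays + duration.
Group by genre; take SUM of the expression per group.
  folk: ids {1, 3, 4, 8} → SUM(plays + duration)=19670
  jazz: ids {5, 10} → SUM(plays + duration)=13546
  metal: ids {2, 6, 7, 9} → SUM(plays + duration)=21917

folk | 19670 ; jazz | 13546 ; metal | 21917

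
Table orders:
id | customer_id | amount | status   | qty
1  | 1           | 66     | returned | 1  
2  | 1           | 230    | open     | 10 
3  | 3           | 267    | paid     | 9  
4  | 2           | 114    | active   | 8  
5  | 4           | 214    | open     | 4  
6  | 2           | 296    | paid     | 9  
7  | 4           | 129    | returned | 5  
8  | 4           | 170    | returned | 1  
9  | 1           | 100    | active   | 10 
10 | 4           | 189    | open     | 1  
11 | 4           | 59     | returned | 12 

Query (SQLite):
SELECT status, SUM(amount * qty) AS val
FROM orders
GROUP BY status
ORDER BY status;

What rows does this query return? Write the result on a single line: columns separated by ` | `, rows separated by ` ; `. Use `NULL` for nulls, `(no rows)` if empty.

For each row compute amount * qty.
Group by status; take SUM of the expression per group.
  active: ids {4, 9} → SUM(amount * qty)=1912
  open: ids {2, 5, 10} → SUM(amount * qty)=3345
  paid: ids {3, 6} → SUM(amount * qty)=5067
  returned: ids {1, 7, 8, 11} → SUM(amount * qty)=1589

active | 1912 ; open | 3345 ; paid | 5067 ; returned | 1589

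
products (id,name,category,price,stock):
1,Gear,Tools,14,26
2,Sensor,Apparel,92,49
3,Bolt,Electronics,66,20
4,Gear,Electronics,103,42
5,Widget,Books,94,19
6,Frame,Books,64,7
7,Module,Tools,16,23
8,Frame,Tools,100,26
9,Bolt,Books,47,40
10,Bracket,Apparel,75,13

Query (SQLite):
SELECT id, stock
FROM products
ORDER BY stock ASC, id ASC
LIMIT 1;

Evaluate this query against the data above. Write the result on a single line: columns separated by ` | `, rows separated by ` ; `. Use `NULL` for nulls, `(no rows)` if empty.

6 | 7

Sort by stock asc, tiebreak id asc: (7, id=6), (13, id=10), (19, id=5), (20, id=3) …. Take first 1.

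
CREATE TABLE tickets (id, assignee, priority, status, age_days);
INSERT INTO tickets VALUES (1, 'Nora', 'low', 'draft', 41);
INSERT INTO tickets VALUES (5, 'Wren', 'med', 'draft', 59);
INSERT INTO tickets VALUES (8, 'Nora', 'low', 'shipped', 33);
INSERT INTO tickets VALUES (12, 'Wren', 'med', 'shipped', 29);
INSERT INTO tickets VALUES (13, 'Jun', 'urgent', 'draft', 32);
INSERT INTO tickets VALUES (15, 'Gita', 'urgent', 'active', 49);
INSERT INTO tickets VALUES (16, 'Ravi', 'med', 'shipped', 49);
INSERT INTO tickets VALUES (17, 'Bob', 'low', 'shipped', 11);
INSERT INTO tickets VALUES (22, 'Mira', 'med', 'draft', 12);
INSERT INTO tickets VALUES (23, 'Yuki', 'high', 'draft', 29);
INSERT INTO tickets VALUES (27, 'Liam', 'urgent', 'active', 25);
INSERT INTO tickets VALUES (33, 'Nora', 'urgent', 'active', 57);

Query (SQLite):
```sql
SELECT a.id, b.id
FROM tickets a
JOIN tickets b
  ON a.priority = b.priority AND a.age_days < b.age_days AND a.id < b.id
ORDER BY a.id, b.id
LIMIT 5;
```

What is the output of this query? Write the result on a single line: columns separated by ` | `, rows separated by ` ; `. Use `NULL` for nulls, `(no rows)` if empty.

Pairs (a,b) with same priority, a.age_days < b.age_days, a.id < b.id.
priority groups: high:{23} low:{1,8,17} med:{5,12,16,22} urgent:{13,15,27,33}
Ordered by (a.id, b.id); first 5.

12 | 16 ; 13 | 15 ; 13 | 33 ; 15 | 33 ; 27 | 33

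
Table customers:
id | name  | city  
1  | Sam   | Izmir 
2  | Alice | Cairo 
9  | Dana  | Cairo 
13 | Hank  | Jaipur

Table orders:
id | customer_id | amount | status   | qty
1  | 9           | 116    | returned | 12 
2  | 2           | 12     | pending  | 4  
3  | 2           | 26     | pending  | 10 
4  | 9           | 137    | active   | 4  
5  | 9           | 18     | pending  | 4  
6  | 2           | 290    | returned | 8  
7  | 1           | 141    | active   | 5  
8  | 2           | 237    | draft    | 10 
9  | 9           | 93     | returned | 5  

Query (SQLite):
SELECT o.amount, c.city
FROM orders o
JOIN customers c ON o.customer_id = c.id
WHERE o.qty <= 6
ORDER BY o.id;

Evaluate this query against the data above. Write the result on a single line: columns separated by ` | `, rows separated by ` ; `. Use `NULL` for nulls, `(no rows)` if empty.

12 | Cairo ; 137 | Cairo ; 18 | Cairo ; 141 | Izmir ; 93 | Cairo

Each orders row matches the customers row where customer_id = customers.id.
Then keep rows with o.qty <= 6.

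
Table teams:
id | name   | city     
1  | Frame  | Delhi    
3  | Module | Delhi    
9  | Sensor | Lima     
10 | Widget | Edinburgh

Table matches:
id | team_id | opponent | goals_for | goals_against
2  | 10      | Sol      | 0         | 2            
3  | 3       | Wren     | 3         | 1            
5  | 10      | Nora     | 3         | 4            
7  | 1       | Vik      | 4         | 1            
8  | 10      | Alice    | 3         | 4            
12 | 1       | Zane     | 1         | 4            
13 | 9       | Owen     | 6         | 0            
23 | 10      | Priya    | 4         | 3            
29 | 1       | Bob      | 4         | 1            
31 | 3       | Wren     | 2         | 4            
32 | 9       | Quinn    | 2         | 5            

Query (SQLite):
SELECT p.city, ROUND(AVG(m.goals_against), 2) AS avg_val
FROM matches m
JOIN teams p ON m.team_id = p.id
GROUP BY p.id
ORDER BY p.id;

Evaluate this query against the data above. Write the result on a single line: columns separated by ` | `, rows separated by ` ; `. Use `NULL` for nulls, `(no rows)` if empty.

Delhi | 2 ; Delhi | 2.5 ; Lima | 2.5 ; Edinburgh | 3.25

Join each matches row to its teams via team_id.
Group joined rows by teams.id; compute ROUND(AVG(m.goals_against), 2) per group.
  1: ids {7, 12, 29} → ROUND(AVG(m.goals_against), 2)=2
  3: ids {3, 31} → ROUND(AVG(m.goals_against), 2)=2.5
  9: ids {13, 32} → ROUND(AVG(m.goals_against), 2)=2.5
  10: ids {2, 5, 8, 23} → ROUND(AVG(m.goals_against), 2)=3.25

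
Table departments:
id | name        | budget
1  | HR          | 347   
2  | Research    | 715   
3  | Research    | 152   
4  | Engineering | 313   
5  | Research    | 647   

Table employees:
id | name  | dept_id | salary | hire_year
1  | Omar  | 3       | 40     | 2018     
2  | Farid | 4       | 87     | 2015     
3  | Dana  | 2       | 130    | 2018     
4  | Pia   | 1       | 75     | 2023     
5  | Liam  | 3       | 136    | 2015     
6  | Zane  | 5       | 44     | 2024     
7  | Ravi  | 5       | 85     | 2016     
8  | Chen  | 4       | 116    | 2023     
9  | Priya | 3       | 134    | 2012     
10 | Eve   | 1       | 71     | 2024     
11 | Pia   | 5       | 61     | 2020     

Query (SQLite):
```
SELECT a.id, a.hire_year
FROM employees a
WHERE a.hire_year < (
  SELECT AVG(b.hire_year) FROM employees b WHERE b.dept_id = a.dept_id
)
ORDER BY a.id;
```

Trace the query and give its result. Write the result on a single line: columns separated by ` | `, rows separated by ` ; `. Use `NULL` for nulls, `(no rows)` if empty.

For each employees row a, compute AVG(hire_year) over rows sharing a.dept_id.
Keep row a if a.hire_year < that per-group AVG.
  dept_id=1: AVG(hire_year) = 2023.5
  dept_id=2: AVG(hire_year) = 2018.0
  dept_id=3: AVG(hire_year) = 2015.0
  dept_id=4: AVG(hire_year) = 2019.0
  dept_id=5: AVG(hire_year) = 2020.0

2 | 2015 ; 4 | 2023 ; 7 | 2016 ; 9 | 2012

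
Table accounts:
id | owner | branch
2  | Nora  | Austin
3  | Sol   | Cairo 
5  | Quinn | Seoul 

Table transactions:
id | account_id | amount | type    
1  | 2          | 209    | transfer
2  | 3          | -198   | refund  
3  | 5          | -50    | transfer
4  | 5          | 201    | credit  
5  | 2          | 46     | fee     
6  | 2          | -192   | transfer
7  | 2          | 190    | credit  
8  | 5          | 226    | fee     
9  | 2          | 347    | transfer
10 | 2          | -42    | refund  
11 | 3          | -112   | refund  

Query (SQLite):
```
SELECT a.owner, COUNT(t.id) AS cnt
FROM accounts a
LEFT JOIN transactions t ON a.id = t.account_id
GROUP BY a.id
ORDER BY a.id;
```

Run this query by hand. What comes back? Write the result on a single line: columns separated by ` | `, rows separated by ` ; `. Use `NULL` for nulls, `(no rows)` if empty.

Nora | 6 ; Sol | 2 ; Quinn | 3

LEFT JOIN keeps every accounts row; unmatched ones get NULL for transactions columns.
Group by accounts.id and compute COUNT(t.id). COUNT(col) of an all-NULL group is 0.
  2: ids {1, 5, 6, 7, 9, 10} → COUNT(t.id)=6
  3: ids {2, 11} → COUNT(t.id)=2
  5: ids {3, 4, 8} → COUNT(t.id)=3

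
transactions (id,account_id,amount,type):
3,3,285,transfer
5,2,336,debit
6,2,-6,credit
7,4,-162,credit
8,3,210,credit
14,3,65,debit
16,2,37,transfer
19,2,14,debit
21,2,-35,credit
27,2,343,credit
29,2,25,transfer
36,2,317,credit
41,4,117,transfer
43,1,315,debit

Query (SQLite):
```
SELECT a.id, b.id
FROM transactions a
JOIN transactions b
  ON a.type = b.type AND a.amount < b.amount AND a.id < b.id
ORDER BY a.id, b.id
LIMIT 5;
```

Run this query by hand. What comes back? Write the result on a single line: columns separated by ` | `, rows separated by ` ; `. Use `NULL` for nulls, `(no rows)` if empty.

6 | 8 ; 6 | 27 ; 6 | 36 ; 7 | 8 ; 7 | 21

Pairs (a,b) with same type, a.amount < b.amount, a.id < b.id.
type groups: credit:{6,7,8,21,27,36} debit:{5,14,19,43} transfer:{3,16,29,41}
Ordered by (a.id, b.id); first 5.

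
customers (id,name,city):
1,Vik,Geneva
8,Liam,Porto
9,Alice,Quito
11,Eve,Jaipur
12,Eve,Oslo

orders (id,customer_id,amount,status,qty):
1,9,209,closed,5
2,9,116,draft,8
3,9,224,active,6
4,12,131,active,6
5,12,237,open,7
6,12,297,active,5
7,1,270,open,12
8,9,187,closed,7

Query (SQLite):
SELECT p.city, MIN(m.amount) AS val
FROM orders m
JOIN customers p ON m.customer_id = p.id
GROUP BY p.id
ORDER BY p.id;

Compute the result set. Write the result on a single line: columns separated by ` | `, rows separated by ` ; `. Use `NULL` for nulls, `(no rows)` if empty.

Geneva | 270 ; Quito | 116 ; Oslo | 131

Join each orders row to its customers via customer_id.
Group joined rows by customers.id; compute MIN(m.amount) per group.
  1: ids {7} → MIN(m.amount)=270
  9: ids {1, 2, 3, 8} → MIN(m.amount)=116
  12: ids {4, 5, 6} → MIN(m.amount)=131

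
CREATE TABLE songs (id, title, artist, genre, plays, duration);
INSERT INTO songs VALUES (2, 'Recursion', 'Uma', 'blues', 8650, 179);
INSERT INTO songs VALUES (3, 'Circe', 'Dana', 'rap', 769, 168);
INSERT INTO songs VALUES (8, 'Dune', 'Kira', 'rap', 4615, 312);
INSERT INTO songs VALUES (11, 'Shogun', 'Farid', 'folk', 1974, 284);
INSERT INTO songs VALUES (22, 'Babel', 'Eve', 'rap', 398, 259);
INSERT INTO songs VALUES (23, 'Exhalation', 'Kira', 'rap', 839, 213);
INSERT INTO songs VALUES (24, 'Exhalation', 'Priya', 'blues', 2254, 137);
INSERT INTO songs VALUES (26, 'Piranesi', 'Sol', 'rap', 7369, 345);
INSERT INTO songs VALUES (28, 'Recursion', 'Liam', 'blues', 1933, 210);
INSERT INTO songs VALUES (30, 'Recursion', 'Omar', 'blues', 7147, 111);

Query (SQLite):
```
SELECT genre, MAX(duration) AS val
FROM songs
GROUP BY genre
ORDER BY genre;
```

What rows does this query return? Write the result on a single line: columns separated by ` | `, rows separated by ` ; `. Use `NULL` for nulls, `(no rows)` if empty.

Partition songs by genre; compute MAX(duration) within each group.
  blues: ids {2, 24, 28, 30} → MAX(duration)=210
  folk: ids {11} → MAX(duration)=284
  rap: ids {3, 8, 22, 23, 26} → MAX(duration)=345

blues | 210 ; folk | 284 ; rap | 345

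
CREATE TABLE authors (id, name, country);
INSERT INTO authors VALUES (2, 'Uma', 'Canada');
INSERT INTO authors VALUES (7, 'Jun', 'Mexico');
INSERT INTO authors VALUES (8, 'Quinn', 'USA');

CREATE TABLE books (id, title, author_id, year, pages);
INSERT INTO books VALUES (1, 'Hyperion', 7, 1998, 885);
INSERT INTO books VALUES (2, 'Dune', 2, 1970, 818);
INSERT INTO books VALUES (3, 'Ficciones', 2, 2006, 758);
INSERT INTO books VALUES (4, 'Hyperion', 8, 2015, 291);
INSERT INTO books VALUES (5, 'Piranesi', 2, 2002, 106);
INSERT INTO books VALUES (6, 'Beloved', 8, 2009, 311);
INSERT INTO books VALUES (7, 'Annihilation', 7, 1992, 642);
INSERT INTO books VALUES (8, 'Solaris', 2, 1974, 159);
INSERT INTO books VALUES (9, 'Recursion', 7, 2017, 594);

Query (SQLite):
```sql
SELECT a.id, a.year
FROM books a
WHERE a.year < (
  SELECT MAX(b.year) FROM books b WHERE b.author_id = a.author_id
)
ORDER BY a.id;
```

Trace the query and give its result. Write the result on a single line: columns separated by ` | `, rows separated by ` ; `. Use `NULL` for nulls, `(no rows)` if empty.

For each books row a, compute MAX(year) over rows sharing a.author_id.
Keep row a if a.year < that per-group MAX.
  author_id=2: MAX(year) = 2006
  author_id=7: MAX(year) = 2017
  author_id=8: MAX(year) = 2015

1 | 1998 ; 2 | 1970 ; 5 | 2002 ; 6 | 2009 ; 7 | 1992 ; 8 | 1974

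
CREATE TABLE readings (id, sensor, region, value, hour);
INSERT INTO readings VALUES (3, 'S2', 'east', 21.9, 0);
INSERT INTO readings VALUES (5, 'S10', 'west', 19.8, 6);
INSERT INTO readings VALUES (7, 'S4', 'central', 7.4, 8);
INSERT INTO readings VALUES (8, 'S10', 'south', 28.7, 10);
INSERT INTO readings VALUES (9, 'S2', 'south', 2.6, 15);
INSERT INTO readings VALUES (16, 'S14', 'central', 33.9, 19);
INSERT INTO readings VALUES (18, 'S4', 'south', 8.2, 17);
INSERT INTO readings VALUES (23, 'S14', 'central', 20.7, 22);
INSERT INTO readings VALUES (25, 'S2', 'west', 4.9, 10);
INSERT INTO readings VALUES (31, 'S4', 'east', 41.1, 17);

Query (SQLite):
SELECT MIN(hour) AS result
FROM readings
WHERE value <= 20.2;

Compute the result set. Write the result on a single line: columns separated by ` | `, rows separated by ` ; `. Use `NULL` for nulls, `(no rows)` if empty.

6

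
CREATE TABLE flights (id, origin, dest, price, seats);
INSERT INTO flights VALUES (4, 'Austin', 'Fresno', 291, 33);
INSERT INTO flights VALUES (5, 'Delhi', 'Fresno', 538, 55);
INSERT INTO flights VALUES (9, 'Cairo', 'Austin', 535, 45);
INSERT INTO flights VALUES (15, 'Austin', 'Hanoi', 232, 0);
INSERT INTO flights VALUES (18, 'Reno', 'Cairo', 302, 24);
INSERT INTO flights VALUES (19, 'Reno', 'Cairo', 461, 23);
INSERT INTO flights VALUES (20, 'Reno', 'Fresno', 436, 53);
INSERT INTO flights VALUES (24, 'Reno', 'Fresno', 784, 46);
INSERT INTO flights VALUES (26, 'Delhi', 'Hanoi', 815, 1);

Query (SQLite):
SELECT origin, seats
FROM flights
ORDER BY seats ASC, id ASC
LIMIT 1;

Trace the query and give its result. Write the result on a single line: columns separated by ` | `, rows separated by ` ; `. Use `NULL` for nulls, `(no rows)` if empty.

Sort by seats asc, tiebreak id asc: (0, id=15), (1, id=26), (23, id=19), (24, id=18) …. Take first 1.

Austin | 0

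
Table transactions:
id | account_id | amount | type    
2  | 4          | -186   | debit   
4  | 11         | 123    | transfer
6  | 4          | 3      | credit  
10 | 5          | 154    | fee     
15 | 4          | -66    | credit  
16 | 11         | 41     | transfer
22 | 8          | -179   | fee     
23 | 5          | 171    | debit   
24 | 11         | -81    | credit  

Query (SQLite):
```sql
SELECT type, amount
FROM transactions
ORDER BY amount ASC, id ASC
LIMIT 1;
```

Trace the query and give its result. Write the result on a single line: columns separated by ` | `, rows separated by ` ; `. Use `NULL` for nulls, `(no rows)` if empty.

Sort by amount asc, tiebreak id asc: (-186, id=2), (-179, id=22), (-81, id=24), (-66, id=15) …. Take first 1.

debit | -186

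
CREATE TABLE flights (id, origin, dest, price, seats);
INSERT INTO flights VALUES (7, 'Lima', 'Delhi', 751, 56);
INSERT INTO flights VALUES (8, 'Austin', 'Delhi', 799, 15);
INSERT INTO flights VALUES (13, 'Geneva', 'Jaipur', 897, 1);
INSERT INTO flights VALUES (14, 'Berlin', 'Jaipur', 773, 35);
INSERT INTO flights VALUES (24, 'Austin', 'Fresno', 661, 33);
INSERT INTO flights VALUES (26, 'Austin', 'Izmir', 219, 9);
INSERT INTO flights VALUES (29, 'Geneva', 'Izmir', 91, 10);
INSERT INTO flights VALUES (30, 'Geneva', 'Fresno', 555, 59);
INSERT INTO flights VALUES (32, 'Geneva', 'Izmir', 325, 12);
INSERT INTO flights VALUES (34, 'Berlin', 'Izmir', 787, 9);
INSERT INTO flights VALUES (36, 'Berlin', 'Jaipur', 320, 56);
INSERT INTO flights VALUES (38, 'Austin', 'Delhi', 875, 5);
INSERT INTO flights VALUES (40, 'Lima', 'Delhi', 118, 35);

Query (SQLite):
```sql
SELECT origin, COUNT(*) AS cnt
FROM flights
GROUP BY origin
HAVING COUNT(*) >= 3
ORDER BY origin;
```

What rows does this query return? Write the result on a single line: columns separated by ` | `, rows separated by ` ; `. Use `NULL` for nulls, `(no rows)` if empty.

Austin | 4 ; Berlin | 3 ; Geneva | 4

Partition flights by origin; compute COUNT(*) within each group.
HAVING: keep groups with count ≥ 3.
  Austin: ids {8, 24, 26, 38} → COUNT(*)=4
  Berlin: ids {14, 34, 36} → COUNT(*)=3
  Geneva: ids {13, 29, 30, 32} → COUNT(*)=4
  Lima: ids {7, 40} → COUNT(*)=2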